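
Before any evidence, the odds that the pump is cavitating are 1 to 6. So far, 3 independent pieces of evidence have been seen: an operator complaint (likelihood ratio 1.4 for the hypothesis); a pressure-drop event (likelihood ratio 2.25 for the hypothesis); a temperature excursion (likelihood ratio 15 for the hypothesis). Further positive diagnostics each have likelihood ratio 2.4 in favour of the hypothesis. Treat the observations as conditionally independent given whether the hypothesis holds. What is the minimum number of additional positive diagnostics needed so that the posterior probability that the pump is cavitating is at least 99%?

Prior odds = 1/6.
Combined Bayes factor of the evidence already in hand = 1.4 × 2.25 × 15 = 47.25.
Odds after that evidence = (1/6) × 47.25 = 7.875.
Target odds = 0.99/0.01 = 99.
Need 2.4ⁿ ≥ 99 ÷ 7.875 = 88/7.
2.4² = 5.76 falls short of 88/7 but 2.4³ = 13.824 reaches it, so n = 3.

3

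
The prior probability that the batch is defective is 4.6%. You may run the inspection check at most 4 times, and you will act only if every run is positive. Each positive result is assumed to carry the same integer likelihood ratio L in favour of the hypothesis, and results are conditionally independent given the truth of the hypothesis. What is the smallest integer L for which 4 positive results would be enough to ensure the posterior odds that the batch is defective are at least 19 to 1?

5

Prior odds = 0.046/0.954 = 23/477.
Target odds = 19.
Need L⁴ ≥ 19 ÷ (23/477) = 9063/23.
4⁴ = 256 < 9063/23 ≤ 625 = 5⁴, so L = 5.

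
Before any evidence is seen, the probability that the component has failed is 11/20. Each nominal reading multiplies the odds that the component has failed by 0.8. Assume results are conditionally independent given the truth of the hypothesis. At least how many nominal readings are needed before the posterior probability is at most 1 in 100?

22

Prior odds = 0.55/0.45 = 11/9.
Likelihood ratio per nominal reading = 0.8.
Target posterior odds = 0.01/0.99 = 1/99.
Need (11/9) × 0.8ⁿ ≤ 1/99, i.e. 0.8ⁿ ≤ 1/121.
0.8²¹ ≈0.00922337 is still above 1/121 but 0.8²² ≈0.0073787 is at or below it, so n = 22.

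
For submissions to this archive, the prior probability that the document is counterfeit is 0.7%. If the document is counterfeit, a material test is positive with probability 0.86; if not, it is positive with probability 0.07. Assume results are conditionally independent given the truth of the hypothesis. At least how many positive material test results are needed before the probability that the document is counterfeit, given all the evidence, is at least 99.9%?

Prior odds: 0.007 ÷ 0.993 = 7/993.
Likelihood ratio of a positive = 0.86/0.07 = 86/7.
Target posterior odds = 0.999/0.001 = 999.
Need (7/993) × (86/7)ⁿ ≥ 999, i.e. (86/7)ⁿ ≥ 992007/7.
(86/7)⁴ = 54700816/2401 falls short of 992007/7 but (86/7)⁵ ≈279899 reaches it, so n = 5.

5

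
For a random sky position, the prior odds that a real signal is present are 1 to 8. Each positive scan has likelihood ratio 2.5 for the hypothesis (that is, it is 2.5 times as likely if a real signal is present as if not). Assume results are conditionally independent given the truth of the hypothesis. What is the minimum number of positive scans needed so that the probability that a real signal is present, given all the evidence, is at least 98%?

7

Prior odds = 0.125.
Likelihood ratio per positive scan = 2.5.
Target posterior odds = 0.98/0.02 = 49.
Need 0.125 × 2.5ⁿ ≥ 49, i.e. 2.5ⁿ ≥ 392.
2.5⁶ = 244.140625 falls short of 392 but 2.5⁷ = 610.3515625 reaches it, so n = 7.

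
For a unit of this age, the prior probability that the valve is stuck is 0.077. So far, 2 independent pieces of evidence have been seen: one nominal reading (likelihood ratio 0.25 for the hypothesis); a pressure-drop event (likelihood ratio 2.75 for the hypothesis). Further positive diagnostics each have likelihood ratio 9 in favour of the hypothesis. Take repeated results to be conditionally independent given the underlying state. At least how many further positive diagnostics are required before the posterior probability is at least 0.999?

5

Prior odds = 0.077/0.923 = 77/923.
Combined Bayes factor of the evidence already in hand = 0.25 × 2.75 = 0.6875.
Odds after that evidence = (77/923) × 0.6875 = 847/14768.
Target odds = 0.999/0.001 = 999.
Need 9ⁿ ≥ 999 ÷ (847/14768) = 14753232/847.
9⁴ = 6561 falls short of 14753232/847 but 9⁵ = 59049 reaches it, so n = 5.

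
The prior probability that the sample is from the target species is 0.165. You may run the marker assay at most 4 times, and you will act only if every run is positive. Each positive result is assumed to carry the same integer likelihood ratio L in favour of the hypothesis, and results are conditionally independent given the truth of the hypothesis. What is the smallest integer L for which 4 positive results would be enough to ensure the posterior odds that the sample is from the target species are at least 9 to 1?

3

Prior odds = 0.165/0.835 = 33/167.
Target odds = 9.
Need L⁴ ≥ 9 ÷ (33/167) = 501/11.
2⁴ = 16 < 501/11 ≤ 81 = 3⁴, so L = 3.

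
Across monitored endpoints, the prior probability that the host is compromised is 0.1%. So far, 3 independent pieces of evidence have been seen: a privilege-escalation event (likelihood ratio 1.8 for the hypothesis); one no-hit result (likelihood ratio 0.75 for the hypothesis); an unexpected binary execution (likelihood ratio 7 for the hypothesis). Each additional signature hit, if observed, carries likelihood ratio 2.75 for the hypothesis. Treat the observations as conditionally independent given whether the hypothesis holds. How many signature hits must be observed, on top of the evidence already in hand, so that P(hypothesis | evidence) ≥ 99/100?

10

Prior odds = 0.001/0.999 = 1/999.
Combined Bayes factor of the evidence already in hand = 1.8 × 0.75 × 7 = 9.45.
Odds after that evidence = (1/999) × 9.45 = 7/740.
Target odds = 0.99/0.01 = 99.
Need 2.75ⁿ ≥ 99 ÷ (7/740) = 73260/7.
2.75⁹ ≈8994.86 falls short of 73260/7 but 2.75¹⁰ ≈24735.9 reaches it, so n = 10.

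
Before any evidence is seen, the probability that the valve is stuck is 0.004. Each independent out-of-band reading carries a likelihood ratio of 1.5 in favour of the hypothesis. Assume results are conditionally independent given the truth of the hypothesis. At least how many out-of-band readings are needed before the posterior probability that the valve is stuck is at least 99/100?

25

Prior odds: 0.004 ÷ 0.996 = 1/249.
Likelihood ratio per out-of-band reading = 1.5.
Target posterior odds = 0.99/0.01 = 99.
Require 1.5ⁿ ≥ 99 ÷ (1/249) = 24651.
1.5²⁴ ≈16834.1 falls short of 24651 but 1.5²⁵ ≈25251.2 reaches it, so n = 25.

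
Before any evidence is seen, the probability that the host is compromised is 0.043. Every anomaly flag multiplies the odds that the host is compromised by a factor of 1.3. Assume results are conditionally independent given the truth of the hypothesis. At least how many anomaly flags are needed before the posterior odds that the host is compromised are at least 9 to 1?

Prior odds = 0.043/0.957 = 43/957.
Likelihood ratio per anomaly flag = 1.3.
Target odds = 9.
Need (43/957) × 1.3ⁿ ≥ 9, i.e. 1.3ⁿ ≥ 8613/43.
1.3²⁰ ≈190.05 falls short of 8613/43 but 1.3²¹ ≈247.065 reaches it, so n = 21.

21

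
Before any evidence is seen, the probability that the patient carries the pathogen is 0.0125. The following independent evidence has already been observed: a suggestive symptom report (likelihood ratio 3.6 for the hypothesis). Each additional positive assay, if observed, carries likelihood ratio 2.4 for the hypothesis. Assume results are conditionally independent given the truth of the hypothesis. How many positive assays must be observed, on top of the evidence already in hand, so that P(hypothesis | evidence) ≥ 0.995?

Prior odds = 0.0125/0.9875 = 1/79.
Bayes factor of the evidence already in hand = 3.6.
Odds after that evidence = (1/79) × 3.6 = 18/395.
Target odds = 0.995/0.005 = 199.
Need 2.4ⁿ ≥ 199 ÷ (18/395) = 78605/18.
2.4⁹ ≈2641.81 falls short of 78605/18 but 2.4¹⁰ ≈6340.34 reaches it, so n = 10.

10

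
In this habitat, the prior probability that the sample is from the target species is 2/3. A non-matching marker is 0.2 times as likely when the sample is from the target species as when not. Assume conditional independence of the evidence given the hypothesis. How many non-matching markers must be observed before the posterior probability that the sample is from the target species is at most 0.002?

Prior odds = (2/3)/(1/3) = 2.
Likelihood ratio per non-matching marker = 0.2.
Target posterior odds = 0.002/0.998 = 1/499.
Require 0.2ⁿ ≤ 1/499 ÷ 2 = 1/998.
0.2⁴ = 0.0016 is still above 1/998 but 0.2⁵ = 0.00032 is at or below it, so n = 5.

5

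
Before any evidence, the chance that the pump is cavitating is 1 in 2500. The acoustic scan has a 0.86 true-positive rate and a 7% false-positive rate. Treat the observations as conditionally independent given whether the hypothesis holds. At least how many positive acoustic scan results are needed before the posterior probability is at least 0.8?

4

Prior odds: 0.0004 ÷ 0.9996 = 1/2499.
Likelihood ratio of a positive result = 0.86/0.07 = 86/7.
Target odds: 0.8 ÷ 0.2 = 4.
Require (86/7)ⁿ ≥ 4 ÷ (1/2499) = 9996.
(86/7)³ = 636056/343 falls short of 9996 but (86/7)⁴ = 54700816/2401 reaches it, so n = 4.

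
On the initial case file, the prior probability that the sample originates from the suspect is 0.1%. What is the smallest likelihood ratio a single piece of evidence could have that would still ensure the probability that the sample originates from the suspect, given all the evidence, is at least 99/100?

Prior odds = 0.001/0.999 = 1/999.
Target odds = 0.99/0.01 = 99.
Required Bayes factor = 99 ÷ (1/999) = 98901.

98901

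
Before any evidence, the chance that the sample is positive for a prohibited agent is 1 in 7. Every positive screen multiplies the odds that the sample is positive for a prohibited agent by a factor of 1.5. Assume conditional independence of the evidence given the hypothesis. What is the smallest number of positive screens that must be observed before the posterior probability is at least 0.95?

Prior odds = (1/7)/(6/7) = 1/6.
Likelihood ratio per positive screen = 1.5.
Target posterior odds = 0.95/0.05 = 19.
Need (1/6) × 1.5ⁿ ≥ 19, i.e. 1.5ⁿ ≥ 114.
1.5¹¹ = 177147/2048 falls short of 114 but 1.5¹² = 531441/4096 reaches it, so n = 12.

12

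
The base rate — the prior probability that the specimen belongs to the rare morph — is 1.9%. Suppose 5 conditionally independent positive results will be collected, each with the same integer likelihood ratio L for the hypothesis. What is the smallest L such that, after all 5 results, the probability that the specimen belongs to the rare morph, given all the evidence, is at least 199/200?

7

Prior odds = 0.019/0.981 = 19/981.
Target odds = 0.995/0.005 = 199.
Need L⁵ ≥ 199 ÷ (19/981) = 195219/19.
6⁵ = 7776 < 195219/19 ≤ 16807 = 7⁵, so L = 7.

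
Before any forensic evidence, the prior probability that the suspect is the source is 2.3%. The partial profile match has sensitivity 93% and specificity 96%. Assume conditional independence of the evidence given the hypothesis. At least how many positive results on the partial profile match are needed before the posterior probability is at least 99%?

3

Prior odds: 0.023 ÷ 0.977 = 23/977.
False-positive rate = 1 − 0.96 = 0.04; likelihood ratio of a positive = 0.93/0.04 = 23.25.
Target posterior odds = 0.99/0.01 = 99.
Need (23/977) × 23.25ⁿ ≥ 99, i.e. 23.25ⁿ ≥ 96723/23.
23.25² = 540.5625 falls short of 96723/23 but 23.25³ = 804357/64 reaches it, so n = 3.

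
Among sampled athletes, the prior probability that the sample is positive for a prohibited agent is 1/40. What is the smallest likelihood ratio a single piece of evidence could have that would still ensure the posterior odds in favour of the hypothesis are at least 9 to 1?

351

Prior odds = 0.025/0.975 = 1/39.
Target odds = 9.
Required Bayes factor = 9 ÷ (1/39) = 351.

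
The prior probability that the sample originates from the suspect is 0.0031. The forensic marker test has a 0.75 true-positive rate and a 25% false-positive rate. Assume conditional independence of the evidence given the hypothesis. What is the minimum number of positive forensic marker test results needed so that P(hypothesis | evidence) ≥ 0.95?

Prior odds: 0.0031 ÷ 0.9969 = 31/9969.
Likelihood ratio of a positive result = 0.75/0.25 = 3.
Target posterior odds = 0.95/0.05 = 19.
Need (31/9969) × 3ⁿ ≥ 19, i.e. 3ⁿ ≥ 189411/31.
3⁷ = 2187 falls short of 189411/31 but 3⁸ = 6561 reaches it, so n = 8.

8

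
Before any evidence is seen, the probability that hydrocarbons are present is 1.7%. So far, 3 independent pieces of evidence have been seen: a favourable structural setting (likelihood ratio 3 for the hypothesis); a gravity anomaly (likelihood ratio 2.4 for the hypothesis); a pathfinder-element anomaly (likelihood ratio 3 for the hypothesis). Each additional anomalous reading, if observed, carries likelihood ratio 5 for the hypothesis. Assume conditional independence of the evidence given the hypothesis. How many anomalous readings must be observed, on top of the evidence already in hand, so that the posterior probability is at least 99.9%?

5

Prior odds = 0.017/0.983 = 17/983.
Combined Bayes factor of the evidence already in hand = 3 × 2.4 × 3 = 21.6.
Odds after that evidence = (17/983) × 21.6 = 1836/4915.
Target odds = 0.999/0.001 = 999.
Need 5ⁿ ≥ 999 ÷ (1836/4915) = 181855/68.
5⁴ = 625 falls short of 181855/68 but 5⁵ = 3125 reaches it, so n = 5.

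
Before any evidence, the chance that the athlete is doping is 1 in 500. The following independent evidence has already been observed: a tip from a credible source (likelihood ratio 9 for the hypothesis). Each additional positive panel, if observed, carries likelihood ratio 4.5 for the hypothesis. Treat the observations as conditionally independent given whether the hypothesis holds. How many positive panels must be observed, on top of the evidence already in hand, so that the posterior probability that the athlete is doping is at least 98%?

6

Prior odds = 0.002/0.998 = 1/499.
Bayes factor of the evidence already in hand = 9.
Odds after that evidence = (1/499) × 9 = 9/499.
Target odds = 0.98/0.02 = 49.
Need 4.5ⁿ ≥ 49 ÷ (9/499) = 24451/9.
4.5⁵ = 1845.28125 falls short of 24451/9 but 4.5⁶ = 8303.765625 reaches it, so n = 6.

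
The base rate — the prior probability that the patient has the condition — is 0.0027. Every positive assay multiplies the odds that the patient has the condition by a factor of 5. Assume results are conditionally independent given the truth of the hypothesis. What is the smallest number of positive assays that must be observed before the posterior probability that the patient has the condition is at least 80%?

Prior odds: 0.0027 ÷ 0.9973 = 27/9973.
Likelihood ratio per positive assay = 5.
Target odds: 0.8 ÷ 0.2 = 4.
Require 5ⁿ ≥ 4 ÷ (27/9973) = 39892/27.
5⁴ = 625 falls short of 39892/27 but 5⁵ = 3125 reaches it, so n = 5.

5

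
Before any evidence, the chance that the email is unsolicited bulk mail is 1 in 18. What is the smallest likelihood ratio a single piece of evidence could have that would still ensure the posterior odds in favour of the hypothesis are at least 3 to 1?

51

Prior odds = (1/18)/(17/18) = 1/17.
Target odds = 3.
Required Bayes factor = 3 ÷ (1/17) = 51.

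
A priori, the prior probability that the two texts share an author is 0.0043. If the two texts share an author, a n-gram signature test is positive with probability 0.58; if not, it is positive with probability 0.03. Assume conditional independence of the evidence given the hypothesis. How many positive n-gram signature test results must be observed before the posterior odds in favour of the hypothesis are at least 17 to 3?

Prior odds = 0.0043/0.9957 = 43/9957.
Likelihood ratio of a positive = 0.58/0.03 = 58/3.
Target odds = 17/3.
Require (58/3)ⁿ ≥ 17/3 ÷ (43/9957) = 56423/43.
(58/3)² = 3364/9 falls short of 56423/43 but (58/3)³ = 195112/27 reaches it, so n = 3.

3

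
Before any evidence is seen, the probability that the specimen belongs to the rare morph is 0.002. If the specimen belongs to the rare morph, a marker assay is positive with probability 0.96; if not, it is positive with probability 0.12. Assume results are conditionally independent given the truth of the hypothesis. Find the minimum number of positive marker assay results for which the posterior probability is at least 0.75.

Prior odds: 0.002 ÷ 0.998 = 1/499.
Likelihood ratio of a positive = 0.96/0.12 = 8.
Target posterior odds = 0.75/0.25 = 3.
Require 8ⁿ ≥ 3 ÷ (1/499) = 1497.
8³ = 512 falls short of 1497 but 8⁴ = 4096 reaches it, so n = 4.

4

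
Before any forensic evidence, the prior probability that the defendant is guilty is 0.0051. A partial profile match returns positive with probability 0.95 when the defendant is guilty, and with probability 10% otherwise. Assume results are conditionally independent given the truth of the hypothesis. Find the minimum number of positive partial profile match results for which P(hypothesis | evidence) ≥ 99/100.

Prior odds: 0.0051 ÷ 0.9949 = 51/9949.
Likelihood ratio of a positive result = 0.95/0.1 = 9.5.
Target posterior odds = 0.99/0.01 = 99.
Need (51/9949) × 9.5ⁿ ≥ 99, i.e. 9.5ⁿ ≥ 328317/17.
9.5⁴ = 8145.0625 falls short of 328317/17 but 9.5⁵ = 77378.09375 reaches it, so n = 5.

5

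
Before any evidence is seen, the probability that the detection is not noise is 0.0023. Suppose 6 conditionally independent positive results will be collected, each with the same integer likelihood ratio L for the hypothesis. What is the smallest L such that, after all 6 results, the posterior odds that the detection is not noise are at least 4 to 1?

4

Prior odds = 0.0023/0.9977 = 23/9977.
Target odds = 4.
Need L⁶ ≥ 4 ÷ (23/9977) = 39908/23.
3⁶ = 729 < 39908/23 ≤ 4096 = 4⁶, so L = 4.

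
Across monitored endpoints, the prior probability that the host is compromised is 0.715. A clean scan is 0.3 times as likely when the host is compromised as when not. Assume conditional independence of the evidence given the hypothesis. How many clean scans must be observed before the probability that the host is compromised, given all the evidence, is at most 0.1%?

Prior odds: 0.715 ÷ 0.285 = 143/57.
Likelihood ratio per clean scan = 0.3.
Target odds: 0.001 ÷ 0.999 = 1/999.
Need (143/57) × 0.3ⁿ ≤ 1/999, i.e. 0.3ⁿ ≤ 19/47619.
0.3⁶ = 729/1000000 is still above 19/47619 but 0.3⁷ = 2187/10000000 is at or below it, so n = 7.

7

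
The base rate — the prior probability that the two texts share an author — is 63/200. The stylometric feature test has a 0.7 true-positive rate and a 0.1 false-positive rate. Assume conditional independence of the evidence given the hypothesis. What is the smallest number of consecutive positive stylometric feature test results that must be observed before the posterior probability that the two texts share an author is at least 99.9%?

4

Prior odds = 0.315/0.685 = 63/137.
Likelihood ratio of a positive result = 0.7/0.1 = 7.
Target odds: 0.999 ÷ 0.001 = 999.
Require 7ⁿ ≥ 999 ÷ (63/137) = 15207/7.
7³ = 343 falls short of 15207/7 but 7⁴ = 2401 reaches it, so n = 4.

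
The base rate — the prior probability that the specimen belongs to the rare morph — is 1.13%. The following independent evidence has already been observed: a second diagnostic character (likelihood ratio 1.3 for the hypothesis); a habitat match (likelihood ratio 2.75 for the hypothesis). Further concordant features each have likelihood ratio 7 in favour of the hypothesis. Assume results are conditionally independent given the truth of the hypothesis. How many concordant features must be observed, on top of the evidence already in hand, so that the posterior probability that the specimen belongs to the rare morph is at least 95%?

4

Prior odds = 0.0113/0.9887 = 113/9887.
Combined Bayes factor of the evidence already in hand = 1.3 × 2.75 = 3.575.
Odds after that evidence = (113/9887) × 3.575 = 16159/395480.
Target odds = 0.95/0.05 = 19.
Need 7ⁿ ≥ 19 ÷ (16159/395480) = 7514120/16159.
7³ = 343 falls short of 7514120/16159 but 7⁴ = 2401 reaches it, so n = 4.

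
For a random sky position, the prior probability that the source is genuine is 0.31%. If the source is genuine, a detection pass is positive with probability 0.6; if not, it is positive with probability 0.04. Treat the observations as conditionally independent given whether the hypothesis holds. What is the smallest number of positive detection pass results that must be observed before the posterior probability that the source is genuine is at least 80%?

Prior odds = 0.0031/0.9969 = 31/9969.
Likelihood ratio of a positive = 0.6/0.04 = 15.
Target odds: 0.8 ÷ 0.2 = 4.
Need (31/9969) × 15ⁿ ≥ 4, i.e. 15ⁿ ≥ 39876/31.
15² = 225 falls short of 39876/31 but 15³ = 3375 reaches it, so n = 3.

3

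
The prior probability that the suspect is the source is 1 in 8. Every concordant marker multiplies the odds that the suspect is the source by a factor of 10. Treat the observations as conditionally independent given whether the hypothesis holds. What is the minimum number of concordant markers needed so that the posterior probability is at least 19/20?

Prior odds = 0.125/0.875 = 1/7.
Likelihood ratio per concordant marker = 10.
Target odds: 0.95 ÷ 0.05 = 19.
Require 10ⁿ ≥ 19 ÷ (1/7) = 133.
10² = 100 falls short of 133 but 10³ = 1000 reaches it, so n = 3.

3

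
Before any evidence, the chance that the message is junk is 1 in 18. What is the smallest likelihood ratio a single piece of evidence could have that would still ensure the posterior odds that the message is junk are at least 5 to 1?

85

Prior odds = (1/18)/(17/18) = 1/17.
Target odds = 5.
Required Bayes factor = 5 ÷ (1/17) = 85.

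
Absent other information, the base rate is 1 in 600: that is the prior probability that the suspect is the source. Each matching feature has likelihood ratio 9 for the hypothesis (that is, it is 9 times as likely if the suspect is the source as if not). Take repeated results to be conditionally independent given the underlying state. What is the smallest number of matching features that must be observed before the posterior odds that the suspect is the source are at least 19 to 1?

Prior odds = (1/600)/(599/600) = 1/599.
Likelihood ratio per matching feature = 9.
Target odds = 19.
Need (1/599) × 9ⁿ ≥ 19, i.e. 9ⁿ ≥ 11381.
9⁴ = 6561 falls short of 11381 but 9⁵ = 59049 reaches it, so n = 5.

5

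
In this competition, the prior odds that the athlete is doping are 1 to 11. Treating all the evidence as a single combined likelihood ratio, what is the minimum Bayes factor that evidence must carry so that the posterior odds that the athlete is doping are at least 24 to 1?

Prior odds = 1/11.
Target odds = 24.
Required Bayes factor = 24 ÷ (1/11) = 264.

264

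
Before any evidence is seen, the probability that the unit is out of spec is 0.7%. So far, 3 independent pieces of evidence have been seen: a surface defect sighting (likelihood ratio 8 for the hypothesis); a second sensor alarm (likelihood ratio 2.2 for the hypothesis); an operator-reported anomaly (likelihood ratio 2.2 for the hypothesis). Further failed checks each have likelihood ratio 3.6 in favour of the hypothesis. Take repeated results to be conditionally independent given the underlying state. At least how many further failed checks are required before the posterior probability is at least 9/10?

Prior odds = 0.007/0.993 = 7/993.
Combined Bayes factor of the evidence already in hand = 8 × 2.2 × 2.2 = 38.72.
Odds after that evidence = (7/993) × 38.72 = 6776/24825.
Target odds = 0.9/0.1 = 9.
Need 3.6ⁿ ≥ 9 ÷ (6776/24825) = 223425/6776.
3.6² = 12.96 falls short of 223425/6776 but 3.6³ = 46.656 reaches it, so n = 3.

3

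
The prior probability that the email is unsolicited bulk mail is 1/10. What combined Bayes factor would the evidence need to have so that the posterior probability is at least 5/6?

45

Prior odds = 0.1/0.9 = 1/9.
Target odds = (5/6)/(1/6) = 5.
Required Bayes factor = 5 ÷ (1/9) = 45.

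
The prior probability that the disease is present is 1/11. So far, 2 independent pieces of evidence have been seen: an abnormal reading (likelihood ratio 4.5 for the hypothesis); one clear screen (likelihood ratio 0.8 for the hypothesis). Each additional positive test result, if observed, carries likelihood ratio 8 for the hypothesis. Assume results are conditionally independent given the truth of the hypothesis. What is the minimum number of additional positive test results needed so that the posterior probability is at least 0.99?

3

Prior odds = (1/11)/(10/11) = 0.1.
Combined Bayes factor of the evidence already in hand = 4.5 × 0.8 = 3.6.
Odds after that evidence = 0.1 × 3.6 = 0.36.
Target odds = 0.99/0.01 = 99.
Need 8ⁿ ≥ 99 ÷ 0.36 = 275.
8² = 64 falls short of 275 but 8³ = 512 reaches it, so n = 3.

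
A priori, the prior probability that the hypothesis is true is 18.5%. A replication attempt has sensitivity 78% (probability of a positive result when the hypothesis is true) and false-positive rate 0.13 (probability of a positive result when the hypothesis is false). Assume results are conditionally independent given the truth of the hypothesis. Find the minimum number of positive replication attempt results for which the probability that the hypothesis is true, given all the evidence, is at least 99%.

Prior odds: 0.185 ÷ 0.815 = 37/163.
Likelihood ratio of a positive result = 0.78/0.13 = 6.
Target odds: 0.99 ÷ 0.01 = 99.
Require 6ⁿ ≥ 99 ÷ (37/163) = 16137/37.
6³ = 216 falls short of 16137/37 but 6⁴ = 1296 reaches it, so n = 4.

4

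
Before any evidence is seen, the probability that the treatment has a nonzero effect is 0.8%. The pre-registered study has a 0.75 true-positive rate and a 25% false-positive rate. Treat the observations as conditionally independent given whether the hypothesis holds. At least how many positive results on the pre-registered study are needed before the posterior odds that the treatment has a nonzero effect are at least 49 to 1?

Prior odds: 0.008 ÷ 0.992 = 1/124.
Likelihood ratio of a positive result = 0.75/0.25 = 3.
Target odds = 49.
Need (1/124) × 3ⁿ ≥ 49, i.e. 3ⁿ ≥ 6076.
3⁷ = 2187 falls short of 6076 but 3⁸ = 6561 reaches it, so n = 8.

8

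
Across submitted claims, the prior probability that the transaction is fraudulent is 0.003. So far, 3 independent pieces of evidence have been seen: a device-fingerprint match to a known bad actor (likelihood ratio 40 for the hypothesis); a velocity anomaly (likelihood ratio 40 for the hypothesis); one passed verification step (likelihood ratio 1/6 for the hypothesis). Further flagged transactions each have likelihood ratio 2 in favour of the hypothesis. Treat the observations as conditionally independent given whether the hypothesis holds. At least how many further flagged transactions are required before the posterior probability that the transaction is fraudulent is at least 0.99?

7

Prior odds = 0.003/0.997 = 3/997.
Combined Bayes factor of the evidence already in hand = 40 × 40 × (1/6) = 800/3.
Odds after that evidence = (3/997) × 800/3 = 800/997.
Target odds = 0.99/0.01 = 99.
Need 2ⁿ ≥ 99 ÷ (800/997) = 123.37875.
2⁶ = 64 falls short of 123.37875 but 2⁷ = 128 reaches it, so n = 7.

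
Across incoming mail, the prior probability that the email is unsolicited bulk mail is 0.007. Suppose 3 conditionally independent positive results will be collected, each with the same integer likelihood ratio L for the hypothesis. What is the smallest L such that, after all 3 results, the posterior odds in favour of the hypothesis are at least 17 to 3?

10

Prior odds = 0.007/0.993 = 7/993.
Target odds = 17/3.
Need L³ ≥ 17/3 ÷ (7/993) = 5627/7.
9³ = 729 < 5627/7 ≤ 1000 = 10³, so L = 10.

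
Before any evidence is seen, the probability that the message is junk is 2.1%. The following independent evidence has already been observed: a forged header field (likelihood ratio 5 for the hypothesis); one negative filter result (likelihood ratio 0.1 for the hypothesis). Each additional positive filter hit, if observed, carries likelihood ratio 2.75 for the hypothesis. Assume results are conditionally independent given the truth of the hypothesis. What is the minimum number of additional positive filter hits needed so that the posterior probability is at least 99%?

10

Prior odds = 0.021/0.979 = 21/979.
Combined Bayes factor of the evidence already in hand = 5 × 0.1 = 0.5.
Odds after that evidence = (21/979) × 0.5 = 21/1958.
Target odds = 0.99/0.01 = 99.
Need 2.75ⁿ ≥ 99 ÷ (21/1958) = 64614/7.
2.75⁹ ≈8994.86 falls short of 64614/7 but 2.75¹⁰ ≈24735.9 reaches it, so n = 10.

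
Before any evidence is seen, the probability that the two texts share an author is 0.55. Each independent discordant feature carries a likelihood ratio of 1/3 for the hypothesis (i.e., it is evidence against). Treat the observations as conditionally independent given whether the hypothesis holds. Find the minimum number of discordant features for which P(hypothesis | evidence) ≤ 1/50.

Prior odds: 0.55 ÷ 0.45 = 11/9.
Likelihood ratio per discordant feature = 1/3.
Target odds: 0.02 ÷ 0.98 = 1/49.
Need (11/9) × (1/3)ⁿ ≤ 1/49, i.e. (1/3)ⁿ ≤ 9/539.
(1/3)³ = 1/27 is still above 9/539 but (1/3)⁴ = 1/81 is at or below it, so n = 4.

4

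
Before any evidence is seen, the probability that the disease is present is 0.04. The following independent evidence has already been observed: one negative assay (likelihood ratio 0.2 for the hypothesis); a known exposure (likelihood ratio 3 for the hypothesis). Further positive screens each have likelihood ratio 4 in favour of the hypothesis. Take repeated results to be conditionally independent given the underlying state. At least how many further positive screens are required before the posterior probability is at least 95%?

Prior odds = 0.04/0.96 = 1/24.
Combined Bayes factor of the evidence already in hand = 0.2 × 3 = 0.6.
Odds after that evidence = (1/24) × 0.6 = 0.025.
Target odds = 0.95/0.05 = 19.
Need 4ⁿ ≥ 19 ÷ 0.025 = 760.
4⁴ = 256 falls short of 760 but 4⁵ = 1024 reaches it, so n = 5.

5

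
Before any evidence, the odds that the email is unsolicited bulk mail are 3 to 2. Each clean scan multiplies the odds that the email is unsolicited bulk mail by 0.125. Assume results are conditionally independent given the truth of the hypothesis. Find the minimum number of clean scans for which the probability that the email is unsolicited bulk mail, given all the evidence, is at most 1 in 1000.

4

Prior odds = 1.5.
Likelihood ratio per clean scan = 0.125.
Target posterior odds = 0.001/0.999 = 1/999.
Need 1.5 × 0.125ⁿ ≤ 1/999, i.e. 0.125ⁿ ≤ 2/2997.
0.125³ = 0.001953125 is still above 2/2997 but 0.125⁴ = 1/4096 is at or below it, so n = 4.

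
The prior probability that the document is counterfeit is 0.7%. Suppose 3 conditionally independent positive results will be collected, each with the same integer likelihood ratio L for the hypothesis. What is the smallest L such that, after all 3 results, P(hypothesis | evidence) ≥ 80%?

Prior odds = 0.007/0.993 = 7/993.
Target odds = 0.8/0.2 = 4.
Need L³ ≥ 4 ÷ (7/993) = 3972/7.
8³ = 512 < 3972/7 ≤ 729 = 9³, so L = 9.

9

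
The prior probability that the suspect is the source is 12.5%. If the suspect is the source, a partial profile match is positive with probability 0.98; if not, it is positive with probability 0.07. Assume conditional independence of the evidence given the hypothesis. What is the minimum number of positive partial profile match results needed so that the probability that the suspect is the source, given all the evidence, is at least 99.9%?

Prior odds: 0.125 ÷ 0.875 = 1/7.
Likelihood ratio of a positive = 0.98/0.07 = 14.
Target odds: 0.999 ÷ 0.001 = 999.
Need (1/7) × 14ⁿ ≥ 999, i.e. 14ⁿ ≥ 6993.
14³ = 2744 falls short of 6993 but 14⁴ = 38416 reaches it, so n = 4.

4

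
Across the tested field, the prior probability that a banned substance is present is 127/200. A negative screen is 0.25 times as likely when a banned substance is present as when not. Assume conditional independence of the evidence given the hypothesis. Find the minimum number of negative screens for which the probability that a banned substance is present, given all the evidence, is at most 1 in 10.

2

Prior odds: 0.635 ÷ 0.365 = 127/73.
Likelihood ratio per negative screen = 0.25.
Target odds: 0.1 ÷ 0.9 = 1/9.
Need (127/73) × 0.25ⁿ ≤ 1/9, i.e. 0.25ⁿ ≤ 73/1143.
0.25¹ = 0.25 is still above 73/1143 but 0.25² = 0.0625 is at or below it, so n = 2.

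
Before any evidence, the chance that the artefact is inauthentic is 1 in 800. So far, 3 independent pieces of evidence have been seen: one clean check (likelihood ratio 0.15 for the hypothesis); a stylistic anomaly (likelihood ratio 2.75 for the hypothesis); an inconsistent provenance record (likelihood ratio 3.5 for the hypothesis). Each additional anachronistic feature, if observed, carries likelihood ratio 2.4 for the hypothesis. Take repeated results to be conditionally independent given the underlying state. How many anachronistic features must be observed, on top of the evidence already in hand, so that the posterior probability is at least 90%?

Prior odds = 0.00125/0.99875 = 1/799.
Combined Bayes factor of the evidence already in hand = 0.15 × 2.75 × 3.5 = 1.44375.
Odds after that evidence = (1/799) × 1.44375 = 231/127840.
Target odds = 0.9/0.1 = 9.
Need 2.4ⁿ ≥ 9 ÷ (231/127840) = 383520/77.
2.4⁹ ≈2641.81 falls short of 383520/77 but 2.4¹⁰ ≈6340.34 reaches it, so n = 10.

10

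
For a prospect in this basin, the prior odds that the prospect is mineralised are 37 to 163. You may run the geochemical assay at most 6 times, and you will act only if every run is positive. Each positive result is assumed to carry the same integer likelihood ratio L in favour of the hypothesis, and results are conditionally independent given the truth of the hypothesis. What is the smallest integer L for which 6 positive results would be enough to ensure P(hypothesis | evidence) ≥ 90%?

2

Prior odds = 37/163.
Target odds = 0.9/0.1 = 9.
Need L⁶ ≥ 9 ÷ (37/163) = 1467/37.
1⁶ = 1 < 1467/37 ≤ 64 = 2⁶, so L = 2.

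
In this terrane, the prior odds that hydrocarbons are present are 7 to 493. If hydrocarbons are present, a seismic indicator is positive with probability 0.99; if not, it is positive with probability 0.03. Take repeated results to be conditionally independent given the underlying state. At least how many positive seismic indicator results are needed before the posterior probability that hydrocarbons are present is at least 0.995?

Prior odds = 7/493.
Likelihood ratio of a positive = 0.99/0.03 = 33.
Target posterior odds = 0.995/0.005 = 199.
Require 33ⁿ ≥ 199 ÷ (7/493) = 98107/7.
33² = 1089 falls short of 98107/7 but 33³ = 35937 reaches it, so n = 3.

3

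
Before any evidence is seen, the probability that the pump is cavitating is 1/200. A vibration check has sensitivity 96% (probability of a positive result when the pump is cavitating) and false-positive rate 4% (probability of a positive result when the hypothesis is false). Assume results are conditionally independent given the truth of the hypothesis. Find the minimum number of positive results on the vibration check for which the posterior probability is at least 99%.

Prior odds = 0.005/0.995 = 1/199.
Likelihood ratio of a positive result = 0.96/0.04 = 24.
Target posterior odds = 0.99/0.01 = 99.
Need (1/199) × 24ⁿ ≥ 99, i.e. 24ⁿ ≥ 19701.
24³ = 13824 falls short of 19701 but 24⁴ = 331776 reaches it, so n = 4.

4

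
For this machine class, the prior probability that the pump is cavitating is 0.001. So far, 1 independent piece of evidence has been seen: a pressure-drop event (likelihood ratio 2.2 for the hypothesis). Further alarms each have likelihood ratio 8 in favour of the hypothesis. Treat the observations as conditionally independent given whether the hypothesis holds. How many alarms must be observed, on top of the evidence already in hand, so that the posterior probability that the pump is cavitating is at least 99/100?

Prior odds = 0.001/0.999 = 1/999.
Bayes factor of the evidence already in hand = 2.2.
Odds after that evidence = (1/999) × 2.2 = 11/4995.
Target odds = 0.99/0.01 = 99.
Need 8ⁿ ≥ 99 ÷ (11/4995) = 44955.
8⁵ = 32768 falls short of 44955 but 8⁶ = 262144 reaches it, so n = 6.

6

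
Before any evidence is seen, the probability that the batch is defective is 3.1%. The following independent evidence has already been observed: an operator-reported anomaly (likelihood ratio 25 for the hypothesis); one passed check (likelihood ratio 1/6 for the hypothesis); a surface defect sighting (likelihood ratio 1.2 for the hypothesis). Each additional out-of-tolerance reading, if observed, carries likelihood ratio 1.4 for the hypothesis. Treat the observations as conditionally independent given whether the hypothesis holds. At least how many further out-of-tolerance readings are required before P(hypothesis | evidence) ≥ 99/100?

20

Prior odds = 0.031/0.969 = 31/969.
Combined Bayes factor of the evidence already in hand = 25 × (1/6) × 1.2 = 5.
Odds after that evidence = (31/969) × 5 = 155/969.
Target odds = 0.99/0.01 = 99.
Need 1.4ⁿ ≥ 99 ÷ (155/969) = 95931/155.
1.4¹⁹ ≈597.63 falls short of 95931/155 but 1.4²⁰ ≈836.683 reaches it, so n = 20.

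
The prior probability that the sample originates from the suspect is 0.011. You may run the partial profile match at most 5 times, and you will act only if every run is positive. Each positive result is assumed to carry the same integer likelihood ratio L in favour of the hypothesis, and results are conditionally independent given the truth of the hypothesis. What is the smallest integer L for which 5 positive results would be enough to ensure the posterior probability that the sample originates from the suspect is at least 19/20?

5

Prior odds = 0.011/0.989 = 11/989.
Target odds = 0.95/0.05 = 19.
Need L⁵ ≥ 19 ÷ (11/989) = 18791/11.
4⁵ = 1024 < 18791/11 ≤ 3125 = 5⁵, so L = 5.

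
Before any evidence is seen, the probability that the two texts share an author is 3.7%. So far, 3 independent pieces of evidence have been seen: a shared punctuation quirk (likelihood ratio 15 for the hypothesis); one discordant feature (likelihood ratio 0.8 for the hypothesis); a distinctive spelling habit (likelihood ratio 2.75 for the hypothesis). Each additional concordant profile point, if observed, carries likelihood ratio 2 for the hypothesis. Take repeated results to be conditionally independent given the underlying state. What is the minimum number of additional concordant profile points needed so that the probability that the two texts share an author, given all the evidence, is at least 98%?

6

Prior odds = 0.037/0.963 = 37/963.
Combined Bayes factor of the evidence already in hand = 15 × 0.8 × 2.75 = 33.
Odds after that evidence = (37/963) × 33 = 407/321.
Target odds = 0.98/0.02 = 49.
Need 2ⁿ ≥ 49 ÷ (407/321) = 15729/407.
2⁵ = 32 falls short of 15729/407 but 2⁶ = 64 reaches it, so n = 6.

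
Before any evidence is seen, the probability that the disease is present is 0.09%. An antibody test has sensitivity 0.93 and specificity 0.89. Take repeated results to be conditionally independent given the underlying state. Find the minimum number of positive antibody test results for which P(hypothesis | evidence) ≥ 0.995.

Prior odds = 0.0009/0.9991 = 9/9991.
False-positive rate = 1 − 0.89 = 0.11; likelihood ratio of a positive = 0.93/0.11 = 93/11.
Target odds: 0.995 ÷ 0.005 = 199.
Require (93/11)ⁿ ≥ 199 ÷ (9/9991) = 1988209/9.
(93/11)⁵ ≈43196.8 falls short of 1988209/9 but (93/11)⁶ ≈365209 reaches it, so n = 6.

6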